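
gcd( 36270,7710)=30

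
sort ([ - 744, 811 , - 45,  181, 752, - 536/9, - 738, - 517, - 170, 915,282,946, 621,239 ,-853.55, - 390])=[ - 853.55, - 744, - 738, - 517, - 390, -170,  -  536/9, - 45,  181, 239  ,  282,621,  752, 811,915,946]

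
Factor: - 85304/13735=- 2^3*5^(-1 )*41^(-1 ) *67^(-1)*10663^1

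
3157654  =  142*22237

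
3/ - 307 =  - 3/307=- 0.01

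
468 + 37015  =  37483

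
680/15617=680/15617 = 0.04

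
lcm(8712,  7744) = 69696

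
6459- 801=5658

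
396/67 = 396/67=5.91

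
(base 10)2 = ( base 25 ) 2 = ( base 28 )2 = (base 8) 2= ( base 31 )2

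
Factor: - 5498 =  - 2^1*2749^1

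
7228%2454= 2320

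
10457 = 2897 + 7560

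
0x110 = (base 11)228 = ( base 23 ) BJ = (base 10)272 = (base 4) 10100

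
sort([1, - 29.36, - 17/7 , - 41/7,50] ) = [ - 29.36, - 41/7, - 17/7,1, 50 ]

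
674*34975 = 23573150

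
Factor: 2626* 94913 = 249241538 = 2^1*7^2*13^2*101^1*149^1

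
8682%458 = 438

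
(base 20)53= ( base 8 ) 147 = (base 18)5D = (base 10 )103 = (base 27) 3M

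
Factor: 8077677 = 3^1*53^1*101^1*503^1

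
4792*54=258768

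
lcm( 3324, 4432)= 13296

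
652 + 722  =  1374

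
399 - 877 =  - 478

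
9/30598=9/30598 = 0.00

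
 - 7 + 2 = -5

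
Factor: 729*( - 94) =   -  68526 = -2^1 * 3^6 * 47^1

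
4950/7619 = 4950/7619 = 0.65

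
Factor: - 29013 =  - 3^1*19^1*509^1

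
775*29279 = 22691225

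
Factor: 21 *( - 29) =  - 3^1*7^1* 29^1 =- 609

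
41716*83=3462428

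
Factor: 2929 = 29^1*101^1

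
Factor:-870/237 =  - 290/79 = -  2^1 * 5^1*29^1 *79^( - 1 )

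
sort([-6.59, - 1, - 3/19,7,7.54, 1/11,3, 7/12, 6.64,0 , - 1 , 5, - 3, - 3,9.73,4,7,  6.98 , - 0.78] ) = [ - 6.59, - 3, - 3,-1, - 1  , -0.78, - 3/19, 0,1/11, 7/12, 3, 4,  5, 6.64, 6.98,7,  7,7.54,9.73]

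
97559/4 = 97559/4 = 24389.75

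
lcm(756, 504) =1512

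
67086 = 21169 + 45917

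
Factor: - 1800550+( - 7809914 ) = - 9610464 = - 2^5*3^1*100109^1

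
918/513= 34/19 = 1.79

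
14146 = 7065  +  7081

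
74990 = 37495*2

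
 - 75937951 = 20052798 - 95990749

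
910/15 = 182/3 =60.67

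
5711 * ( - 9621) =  - 54945531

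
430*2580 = 1109400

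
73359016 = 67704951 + 5654065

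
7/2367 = 7/2367 =0.00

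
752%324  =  104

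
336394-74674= 261720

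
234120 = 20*11706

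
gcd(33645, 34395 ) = 15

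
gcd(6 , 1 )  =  1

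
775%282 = 211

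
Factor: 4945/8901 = 5/9 = 3^( - 2) * 5^1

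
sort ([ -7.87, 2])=[ - 7.87,2]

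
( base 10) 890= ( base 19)28g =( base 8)1572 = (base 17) 316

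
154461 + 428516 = 582977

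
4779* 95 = 454005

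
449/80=5+49/80 = 5.61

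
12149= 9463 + 2686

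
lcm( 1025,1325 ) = 54325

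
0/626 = 0 = 0.00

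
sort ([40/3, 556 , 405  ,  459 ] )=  [ 40/3 , 405,459, 556 ]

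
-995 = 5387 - 6382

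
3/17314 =3/17314 = 0.00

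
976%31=15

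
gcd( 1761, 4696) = 587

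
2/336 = 1/168=0.01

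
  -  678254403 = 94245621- 772500024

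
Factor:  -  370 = -2^1 * 5^1*37^1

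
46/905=46/905 = 0.05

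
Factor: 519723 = 3^3 * 19249^1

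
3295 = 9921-6626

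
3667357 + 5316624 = 8983981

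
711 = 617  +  94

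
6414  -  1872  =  4542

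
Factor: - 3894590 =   -  2^1*5^1*7^1 * 23^1 * 41^1*59^1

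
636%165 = 141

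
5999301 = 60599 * 99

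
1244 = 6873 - 5629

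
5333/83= 64 +21/83=64.25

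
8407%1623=292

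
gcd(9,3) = 3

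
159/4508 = 159/4508=0.04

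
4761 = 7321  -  2560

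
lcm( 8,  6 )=24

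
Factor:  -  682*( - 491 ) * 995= 2^1*5^1 * 11^1 *31^1 *199^1*491^1 = 333187690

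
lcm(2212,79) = 2212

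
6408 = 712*9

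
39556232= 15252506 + 24303726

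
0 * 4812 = 0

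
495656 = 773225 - 277569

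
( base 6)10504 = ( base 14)77a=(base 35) 17a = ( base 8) 2710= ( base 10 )1480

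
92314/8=46157/4 = 11539.25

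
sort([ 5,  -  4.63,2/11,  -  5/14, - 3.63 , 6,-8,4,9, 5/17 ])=[ - 8 ,-4.63, - 3.63,-5/14,2/11,5/17, 4,  5,  6,9]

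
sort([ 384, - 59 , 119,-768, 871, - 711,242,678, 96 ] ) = [-768,-711, - 59,  96 , 119, 242,384, 678, 871 ]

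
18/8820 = 1/490 = 0.00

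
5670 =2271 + 3399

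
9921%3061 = 738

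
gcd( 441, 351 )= 9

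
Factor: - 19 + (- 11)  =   - 30 = - 2^1*3^1*5^1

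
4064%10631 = 4064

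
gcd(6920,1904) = 8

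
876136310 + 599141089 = 1475277399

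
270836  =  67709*4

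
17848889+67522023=85370912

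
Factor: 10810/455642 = 5405/227821  =  5^1*11^( - 1 )*23^1*47^1 * 139^( - 1)*149^ ( - 1)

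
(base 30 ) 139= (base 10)999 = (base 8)1747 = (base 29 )15D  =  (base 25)1EO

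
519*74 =38406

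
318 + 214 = 532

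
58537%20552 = 17433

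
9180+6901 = 16081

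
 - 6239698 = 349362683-355602381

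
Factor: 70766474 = 2^1 *35383237^1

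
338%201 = 137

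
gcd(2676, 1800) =12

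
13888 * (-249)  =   -3458112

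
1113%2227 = 1113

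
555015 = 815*681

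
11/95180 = 11/95180 = 0.00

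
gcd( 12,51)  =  3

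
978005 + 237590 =1215595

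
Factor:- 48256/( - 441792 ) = 2^1*3^( - 2)*29^1*59^( - 1) = 58/531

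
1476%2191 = 1476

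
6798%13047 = 6798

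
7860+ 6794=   14654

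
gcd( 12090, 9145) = 155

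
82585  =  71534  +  11051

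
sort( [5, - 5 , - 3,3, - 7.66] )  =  [-7.66, - 5, - 3, 3,5 ] 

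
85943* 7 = 601601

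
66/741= 22/247 = 0.09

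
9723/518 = 18 + 57/74 = 18.77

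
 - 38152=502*( - 76) 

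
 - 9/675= - 1/75 = - 0.01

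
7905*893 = 7059165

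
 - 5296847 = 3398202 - 8695049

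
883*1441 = 1272403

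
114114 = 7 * 16302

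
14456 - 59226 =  - 44770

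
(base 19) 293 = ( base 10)896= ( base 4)32000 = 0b1110000000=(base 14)480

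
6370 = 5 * 1274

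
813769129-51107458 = 762661671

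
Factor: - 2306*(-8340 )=19232040  =  2^3*3^1 * 5^1 * 139^1*1153^1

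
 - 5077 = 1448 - 6525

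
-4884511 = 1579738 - 6464249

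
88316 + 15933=104249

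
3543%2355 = 1188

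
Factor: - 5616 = - 2^4*3^3 * 13^1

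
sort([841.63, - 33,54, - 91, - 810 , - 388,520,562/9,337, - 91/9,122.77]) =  [ - 810, - 388, - 91, - 33, - 91/9, 54, 562/9,  122.77,337, 520,841.63]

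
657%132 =129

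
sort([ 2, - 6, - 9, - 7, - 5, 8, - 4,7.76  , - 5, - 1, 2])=[-9,  -  7,-6, - 5,-5,-4,-1, 2,2 , 7.76,8] 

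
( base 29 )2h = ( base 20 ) 3f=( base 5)300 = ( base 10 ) 75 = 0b1001011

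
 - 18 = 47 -65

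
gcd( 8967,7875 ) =21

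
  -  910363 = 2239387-3149750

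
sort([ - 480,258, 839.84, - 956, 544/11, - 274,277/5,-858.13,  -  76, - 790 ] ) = [ - 956, - 858.13, - 790, - 480, - 274, - 76, 544/11, 277/5,258, 839.84] 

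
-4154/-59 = 4154/59 = 70.41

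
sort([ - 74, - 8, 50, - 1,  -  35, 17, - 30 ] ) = [ - 74, - 35, - 30, - 8, - 1, 17,50]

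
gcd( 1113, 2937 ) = 3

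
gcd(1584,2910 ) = 6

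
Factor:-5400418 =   -  2^1*2700209^1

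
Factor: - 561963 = -3^1*19^1*9859^1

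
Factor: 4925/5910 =2^( - 1 )*3^( - 1)*5^1= 5/6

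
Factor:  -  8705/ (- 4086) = 2^ ( - 1 )*3^(-2)*5^1*227^ (-1)*1741^1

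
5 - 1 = 4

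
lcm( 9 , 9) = 9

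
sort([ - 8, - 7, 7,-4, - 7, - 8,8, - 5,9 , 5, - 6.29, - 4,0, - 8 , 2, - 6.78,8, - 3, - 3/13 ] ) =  [ - 8, - 8, - 8, - 7, - 7,  -  6.78, - 6.29, - 5, - 4, - 4, - 3, - 3/13, 0,2,5 , 7, 8 , 8,9]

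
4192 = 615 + 3577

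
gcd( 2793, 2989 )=49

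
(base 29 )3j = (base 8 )152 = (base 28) 3M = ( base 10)106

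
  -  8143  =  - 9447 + 1304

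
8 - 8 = 0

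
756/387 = 84/43 =1.95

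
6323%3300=3023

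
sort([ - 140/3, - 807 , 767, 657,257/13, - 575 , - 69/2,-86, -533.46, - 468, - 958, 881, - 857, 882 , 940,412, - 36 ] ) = [  -  958, - 857 , - 807, - 575, - 533.46, - 468, - 86, - 140/3, - 36, - 69/2,257/13, 412, 657,  767,881, 882,  940]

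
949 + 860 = 1809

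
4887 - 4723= 164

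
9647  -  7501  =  2146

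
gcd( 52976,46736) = 16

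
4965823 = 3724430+1241393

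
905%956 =905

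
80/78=40/39 = 1.03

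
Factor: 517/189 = 3^( - 3 ) *7^ ( - 1)*11^1 * 47^1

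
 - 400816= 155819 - 556635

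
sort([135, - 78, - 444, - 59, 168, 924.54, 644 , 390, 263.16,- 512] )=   [ - 512, - 444, - 78,- 59,135, 168,263.16, 390,  644,924.54] 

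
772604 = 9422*82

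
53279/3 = 17759 + 2/3 = 17759.67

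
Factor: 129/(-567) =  - 43/189 = -3^( - 3 ) * 7^( - 1)*43^1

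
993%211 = 149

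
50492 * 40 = 2019680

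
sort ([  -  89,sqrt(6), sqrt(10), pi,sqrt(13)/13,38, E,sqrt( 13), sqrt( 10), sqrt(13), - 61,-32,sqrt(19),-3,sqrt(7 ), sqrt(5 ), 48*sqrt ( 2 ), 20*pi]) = [ - 89, - 61,  -  32, - 3, sqrt(13 )/13,sqrt(5 ),sqrt( 6 ),sqrt(7),E,pi, sqrt(10), sqrt(10 ), sqrt(13),sqrt(13), sqrt(19),38,20*pi,48*sqrt( 2)]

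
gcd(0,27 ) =27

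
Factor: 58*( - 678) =-2^2*3^1*29^1*113^1 = - 39324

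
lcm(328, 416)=17056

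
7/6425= 7/6425  =  0.00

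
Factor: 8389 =8389^1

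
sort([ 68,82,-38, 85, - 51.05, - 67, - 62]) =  [ - 67 , - 62, - 51.05, - 38,  68, 82, 85 ] 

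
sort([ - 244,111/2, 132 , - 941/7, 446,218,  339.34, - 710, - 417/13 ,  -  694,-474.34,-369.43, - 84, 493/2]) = [ - 710,-694, - 474.34 ,-369.43,  -  244,  -  941/7 ,  -  84,  -  417/13, 111/2 , 132,218,493/2,339.34 , 446] 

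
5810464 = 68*85448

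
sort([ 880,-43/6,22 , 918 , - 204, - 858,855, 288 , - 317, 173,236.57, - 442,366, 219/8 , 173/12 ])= [ - 858,-442,-317, - 204 , - 43/6, 173/12, 22,219/8, 173,  236.57 , 288, 366, 855,880,  918]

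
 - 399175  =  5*( - 79835 ) 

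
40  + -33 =7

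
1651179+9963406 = 11614585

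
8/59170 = 4/29585=   0.00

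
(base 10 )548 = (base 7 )1412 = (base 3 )202022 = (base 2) 1000100100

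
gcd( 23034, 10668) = 6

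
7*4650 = 32550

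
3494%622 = 384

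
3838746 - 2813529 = 1025217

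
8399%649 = 611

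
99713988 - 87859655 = 11854333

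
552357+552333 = 1104690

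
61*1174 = 71614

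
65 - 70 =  - 5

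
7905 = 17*465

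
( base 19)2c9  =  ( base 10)959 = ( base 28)167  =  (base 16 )3BF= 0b1110111111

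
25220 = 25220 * 1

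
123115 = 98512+24603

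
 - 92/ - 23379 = 92/23379  =  0.00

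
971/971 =1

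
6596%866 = 534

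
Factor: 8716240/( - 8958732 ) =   -  2^2*3^(-1 )*5^1* 13^1*17^2 * 29^1*746561^( - 1)  =  - 2179060/2239683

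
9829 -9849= - 20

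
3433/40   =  85 + 33/40 = 85.83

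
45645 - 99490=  - 53845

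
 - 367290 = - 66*5565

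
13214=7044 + 6170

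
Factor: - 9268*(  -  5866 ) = 2^3*7^2*331^1*419^1 = 54366088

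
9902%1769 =1057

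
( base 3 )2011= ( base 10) 58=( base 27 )24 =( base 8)72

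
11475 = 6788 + 4687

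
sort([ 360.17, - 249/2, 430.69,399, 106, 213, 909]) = [ - 249/2, 106,213, 360.17 , 399, 430.69, 909 ]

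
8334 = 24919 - 16585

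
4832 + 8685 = 13517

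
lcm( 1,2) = 2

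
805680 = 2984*270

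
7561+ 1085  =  8646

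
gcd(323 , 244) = 1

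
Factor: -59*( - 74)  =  2^1*37^1*59^1 = 4366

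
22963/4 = 22963/4= 5740.75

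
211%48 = 19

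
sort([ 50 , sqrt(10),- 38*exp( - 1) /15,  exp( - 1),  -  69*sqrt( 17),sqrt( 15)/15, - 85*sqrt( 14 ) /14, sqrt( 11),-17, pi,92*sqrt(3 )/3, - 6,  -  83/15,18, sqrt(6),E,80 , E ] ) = [  -  69 * sqrt( 17) , - 85*sqrt( 14)/14, - 17,-6,-83/15, - 38 *exp( - 1 ) /15,  sqrt( 15 )/15,exp( - 1 ),sqrt (6), E , E,pi, sqrt(10),sqrt( 11) , 18, 50,92 * sqrt( 3 )/3,  80 ]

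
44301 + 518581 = 562882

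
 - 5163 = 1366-6529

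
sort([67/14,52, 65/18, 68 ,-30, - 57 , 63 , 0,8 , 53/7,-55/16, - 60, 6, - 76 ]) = [-76, - 60, - 57, - 30,-55/16,0, 65/18, 67/14, 6, 53/7, 8 , 52, 63, 68] 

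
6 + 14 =20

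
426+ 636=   1062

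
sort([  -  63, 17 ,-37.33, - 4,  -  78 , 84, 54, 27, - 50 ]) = [ - 78, - 63, - 50, -37.33, - 4 , 17, 27,  54,84]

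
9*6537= 58833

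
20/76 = 5/19 = 0.26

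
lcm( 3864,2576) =7728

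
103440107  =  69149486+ 34290621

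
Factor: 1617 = 3^1*7^2 * 11^1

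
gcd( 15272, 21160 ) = 184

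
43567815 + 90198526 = 133766341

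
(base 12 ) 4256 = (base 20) i36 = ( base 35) 5wl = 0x1c62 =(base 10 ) 7266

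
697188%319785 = 57618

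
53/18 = 53/18 = 2.94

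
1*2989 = 2989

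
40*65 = 2600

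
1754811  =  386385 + 1368426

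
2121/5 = 424 + 1/5 = 424.20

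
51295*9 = 461655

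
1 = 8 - 7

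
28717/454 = 28717/454 = 63.25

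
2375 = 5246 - 2871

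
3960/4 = 990 = 990.00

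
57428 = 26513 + 30915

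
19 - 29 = -10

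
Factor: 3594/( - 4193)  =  -6/7 = -2^1*3^1*7^(  -  1 ) 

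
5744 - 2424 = 3320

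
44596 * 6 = 267576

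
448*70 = 31360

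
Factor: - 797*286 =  - 2^1*11^1*13^1*797^1 = - 227942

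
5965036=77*77468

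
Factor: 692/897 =2^2*3^(- 1 )*13^( - 1 )*23^( - 1)*173^1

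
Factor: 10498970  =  2^1*5^1*1049897^1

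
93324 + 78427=171751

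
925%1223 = 925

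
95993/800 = 119 +793/800= 119.99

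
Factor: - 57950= -2^1*5^2 * 19^1*61^1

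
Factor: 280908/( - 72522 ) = -2^1 *3^2 * 17^1 * 79^ ( - 1)   =  - 306/79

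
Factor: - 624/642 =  - 2^3*13^1*107^( - 1) = - 104/107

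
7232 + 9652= 16884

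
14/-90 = - 1 + 38/45= - 0.16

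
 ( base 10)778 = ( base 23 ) 1AJ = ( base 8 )1412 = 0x30A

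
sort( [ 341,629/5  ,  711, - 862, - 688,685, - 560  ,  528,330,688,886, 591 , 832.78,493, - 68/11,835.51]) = [ - 862, - 688,  -  560, - 68/11,629/5, 330,341,493,528,591,685, 688, 711,832.78, 835.51, 886] 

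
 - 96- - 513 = 417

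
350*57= 19950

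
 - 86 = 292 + -378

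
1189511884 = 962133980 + 227377904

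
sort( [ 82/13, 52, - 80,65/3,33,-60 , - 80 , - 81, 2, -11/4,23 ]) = [ - 81,  -  80,  -  80, -60, -11/4,  2,  82/13,65/3,23, 33, 52 ] 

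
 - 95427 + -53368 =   -  148795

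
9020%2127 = 512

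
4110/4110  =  1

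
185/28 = 185/28 = 6.61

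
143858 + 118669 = 262527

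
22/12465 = 22/12465 = 0.00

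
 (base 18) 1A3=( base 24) l3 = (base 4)13323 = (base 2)111111011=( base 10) 507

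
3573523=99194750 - 95621227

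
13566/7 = 1938  =  1938.00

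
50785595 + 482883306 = 533668901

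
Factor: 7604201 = 11^1*659^1*1049^1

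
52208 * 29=1514032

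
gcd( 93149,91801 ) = 1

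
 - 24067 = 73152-97219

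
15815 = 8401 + 7414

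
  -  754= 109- 863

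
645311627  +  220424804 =865736431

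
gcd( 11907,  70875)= 567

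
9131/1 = 9131 = 9131.00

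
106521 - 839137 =-732616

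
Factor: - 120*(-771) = 92520  =  2^3*3^2*5^1*257^1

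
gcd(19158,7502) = 62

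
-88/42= - 3+19/21=- 2.10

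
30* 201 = 6030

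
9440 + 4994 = 14434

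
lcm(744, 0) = 0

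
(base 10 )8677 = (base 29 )a96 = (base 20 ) 11dh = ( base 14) 323B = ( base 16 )21E5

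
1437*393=564741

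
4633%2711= 1922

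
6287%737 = 391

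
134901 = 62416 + 72485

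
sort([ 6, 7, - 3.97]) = [-3.97, 6 , 7] 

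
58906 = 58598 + 308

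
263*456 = 119928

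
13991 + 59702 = 73693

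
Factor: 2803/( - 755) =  - 5^( - 1)*151^( - 1) * 2803^1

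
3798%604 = 174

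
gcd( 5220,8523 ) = 9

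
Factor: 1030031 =1030031^1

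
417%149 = 119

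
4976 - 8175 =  - 3199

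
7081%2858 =1365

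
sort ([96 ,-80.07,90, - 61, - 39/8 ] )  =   [ - 80.07, - 61,-39/8, 90,96]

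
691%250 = 191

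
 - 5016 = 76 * ( - 66 ) 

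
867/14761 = 867/14761 = 0.06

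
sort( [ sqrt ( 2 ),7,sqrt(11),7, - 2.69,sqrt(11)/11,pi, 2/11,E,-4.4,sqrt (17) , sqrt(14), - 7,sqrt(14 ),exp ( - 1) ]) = [  -  7, - 4.4, - 2.69, 2/11,sqrt( 11)/11 , exp( - 1 ), sqrt( 2),E,pi,  sqrt( 11), sqrt (14 ), sqrt( 14), sqrt(17)  ,  7,7]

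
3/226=3/226 = 0.01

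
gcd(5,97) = 1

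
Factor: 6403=19^1*337^1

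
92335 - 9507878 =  -9415543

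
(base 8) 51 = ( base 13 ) 32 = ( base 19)23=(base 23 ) 1I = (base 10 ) 41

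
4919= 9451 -4532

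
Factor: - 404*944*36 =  - 13729536= - 2^8*3^2*59^1*101^1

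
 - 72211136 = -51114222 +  - 21096914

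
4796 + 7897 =12693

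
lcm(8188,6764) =155572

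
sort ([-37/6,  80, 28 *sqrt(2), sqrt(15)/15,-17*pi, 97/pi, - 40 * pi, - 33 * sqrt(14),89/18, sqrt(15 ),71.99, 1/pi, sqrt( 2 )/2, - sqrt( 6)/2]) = [ -40*pi, - 33*sqrt(14), - 17  *pi, - 37/6 ,  -  sqrt(6) /2,  sqrt( 15 )/15, 1/pi, sqrt(2 ) /2, sqrt( 15), 89/18, 97/pi,28 *sqrt(2), 71.99, 80] 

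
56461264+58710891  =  115172155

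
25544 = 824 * 31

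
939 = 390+549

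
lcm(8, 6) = 24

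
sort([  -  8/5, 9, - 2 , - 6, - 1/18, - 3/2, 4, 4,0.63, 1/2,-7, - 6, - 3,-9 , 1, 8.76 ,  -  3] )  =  [ - 9, - 7, - 6 , - 6, - 3, - 3,-2, - 8/5, - 3/2,-1/18, 1/2,0.63 , 1, 4, 4, 8.76, 9 ] 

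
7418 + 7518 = 14936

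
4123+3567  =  7690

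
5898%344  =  50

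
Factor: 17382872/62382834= 8691436/31191417  =  2^2*3^( - 2)*13^1*19^2 * 97^( - 1) * 463^1*35729^(-1 ) 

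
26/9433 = 26/9433 = 0.00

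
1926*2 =3852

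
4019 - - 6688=10707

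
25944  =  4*6486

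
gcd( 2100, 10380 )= 60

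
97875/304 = 97875/304=321.96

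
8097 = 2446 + 5651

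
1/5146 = 1/5146 = 0.00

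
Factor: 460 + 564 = 1024= 2^10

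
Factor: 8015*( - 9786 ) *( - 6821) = 2^1 * 3^1*5^1*7^2 * 19^1 * 229^1*233^1*359^1= 535003702590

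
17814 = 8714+9100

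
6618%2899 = 820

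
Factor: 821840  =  2^4*5^1 *10273^1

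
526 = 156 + 370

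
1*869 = 869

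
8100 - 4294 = 3806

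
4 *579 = 2316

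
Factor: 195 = 3^1*5^1*13^1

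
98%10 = 8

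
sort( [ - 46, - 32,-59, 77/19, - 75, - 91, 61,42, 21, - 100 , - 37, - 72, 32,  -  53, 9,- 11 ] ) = [ - 100, - 91,- 75, -72 , - 59, - 53, - 46, - 37,  -  32, - 11,77/19, 9, 21, 32, 42,61] 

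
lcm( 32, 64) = 64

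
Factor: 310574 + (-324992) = -2^1*3^4*89^1 =- 14418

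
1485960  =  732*2030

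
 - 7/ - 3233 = 7/3233 =0.00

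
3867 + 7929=11796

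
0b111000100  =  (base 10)452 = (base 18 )172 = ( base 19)14f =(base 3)121202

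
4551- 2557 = 1994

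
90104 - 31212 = 58892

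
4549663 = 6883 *661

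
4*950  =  3800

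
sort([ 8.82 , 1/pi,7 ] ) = [1/pi , 7 , 8.82]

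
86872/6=43436/3   =  14478.67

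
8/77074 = 4/38537 = 0.00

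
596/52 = 149/13 = 11.46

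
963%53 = 9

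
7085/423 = 7085/423 = 16.75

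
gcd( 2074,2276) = 2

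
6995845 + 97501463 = 104497308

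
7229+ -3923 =3306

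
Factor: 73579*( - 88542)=- 6514831818 = -2^1*3^2*11^1*4919^1*6689^1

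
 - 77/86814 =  - 1 + 12391/12402 = -0.00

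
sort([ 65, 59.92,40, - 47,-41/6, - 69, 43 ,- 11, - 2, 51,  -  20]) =[ - 69, - 47,-20, - 11, - 41/6, - 2, 40, 43, 51 , 59.92,65]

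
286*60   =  17160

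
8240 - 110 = 8130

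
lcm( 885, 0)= 0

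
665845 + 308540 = 974385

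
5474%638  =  370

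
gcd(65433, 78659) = 17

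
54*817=44118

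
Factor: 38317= 38317^1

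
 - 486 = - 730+244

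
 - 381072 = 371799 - 752871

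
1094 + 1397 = 2491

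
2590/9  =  2590/9 = 287.78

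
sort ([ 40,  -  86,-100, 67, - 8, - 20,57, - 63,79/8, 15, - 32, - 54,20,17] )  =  [ -100  ,  -  86, - 63, - 54, - 32 , - 20, - 8, 79/8,15, 17, 20, 40, 57, 67] 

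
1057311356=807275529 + 250035827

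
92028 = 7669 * 12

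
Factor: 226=2^1*113^1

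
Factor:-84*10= - 840 =- 2^3*3^1*5^1*7^1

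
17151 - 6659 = 10492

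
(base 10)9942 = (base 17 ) 206e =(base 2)10011011010110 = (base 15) 2E2C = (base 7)40662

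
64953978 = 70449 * 922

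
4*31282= 125128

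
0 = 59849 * 0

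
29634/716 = 41 + 139/358 = 41.39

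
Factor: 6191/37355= 5^(  -  1 ) *31^( - 1) * 41^1*151^1*241^(  -  1 ) 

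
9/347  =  9/347 = 0.03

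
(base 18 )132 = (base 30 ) ck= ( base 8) 574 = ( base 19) 110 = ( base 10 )380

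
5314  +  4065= 9379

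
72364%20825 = 9889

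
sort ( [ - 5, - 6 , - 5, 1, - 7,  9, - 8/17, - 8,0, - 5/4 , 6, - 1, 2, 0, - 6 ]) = [ - 8, - 7, - 6,-6, - 5, - 5, - 5/4, - 1, - 8/17,0, 0,1,2,6, 9]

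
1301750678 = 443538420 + 858212258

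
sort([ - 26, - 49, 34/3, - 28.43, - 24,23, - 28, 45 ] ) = [ - 49,  -  28.43, - 28,- 26, - 24, 34/3,  23 , 45 ]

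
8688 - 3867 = 4821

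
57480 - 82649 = - 25169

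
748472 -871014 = -122542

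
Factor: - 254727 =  - 3^2*11^1*31^1*83^1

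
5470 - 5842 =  - 372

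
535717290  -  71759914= 463957376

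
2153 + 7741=9894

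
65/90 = 13/18 =0.72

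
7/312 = 7/312  =  0.02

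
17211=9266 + 7945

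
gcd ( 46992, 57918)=6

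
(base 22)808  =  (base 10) 3880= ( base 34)3C4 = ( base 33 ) 3ij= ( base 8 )7450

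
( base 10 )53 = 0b110101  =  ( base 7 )104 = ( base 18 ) 2H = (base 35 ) 1i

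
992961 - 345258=647703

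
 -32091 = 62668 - 94759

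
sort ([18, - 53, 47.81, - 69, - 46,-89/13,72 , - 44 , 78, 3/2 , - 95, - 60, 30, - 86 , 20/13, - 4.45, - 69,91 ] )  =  [ - 95, - 86,-69, - 69,  -  60,-53 ,-46 , - 44, - 89/13, - 4.45 , 3/2,20/13, 18,30,47.81,72,  78,91 ] 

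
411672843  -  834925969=-423253126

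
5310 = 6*885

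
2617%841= 94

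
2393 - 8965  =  -6572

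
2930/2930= 1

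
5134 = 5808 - 674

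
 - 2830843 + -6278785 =- 9109628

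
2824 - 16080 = -13256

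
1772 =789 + 983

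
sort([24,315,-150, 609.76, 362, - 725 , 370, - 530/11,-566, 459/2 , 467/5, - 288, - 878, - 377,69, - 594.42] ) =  [- 878, - 725,-594.42, - 566, - 377, - 288,-150 ,-530/11, 24,69, 467/5, 459/2, 315, 362, 370, 609.76]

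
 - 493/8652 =  -  493/8652 = - 0.06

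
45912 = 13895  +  32017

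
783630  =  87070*9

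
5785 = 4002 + 1783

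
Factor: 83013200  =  2^4*5^2*37^1*71^1*79^1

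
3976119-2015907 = 1960212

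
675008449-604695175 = 70313274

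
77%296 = 77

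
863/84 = 10 + 23/84= 10.27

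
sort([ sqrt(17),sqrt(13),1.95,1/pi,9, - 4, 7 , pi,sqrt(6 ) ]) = [ - 4,1/pi,  1.95,sqrt( 6),pi,sqrt ( 13),sqrt( 17),7, 9] 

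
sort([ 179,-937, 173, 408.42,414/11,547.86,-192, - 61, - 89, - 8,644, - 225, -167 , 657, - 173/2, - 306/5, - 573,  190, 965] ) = [ -937, - 573,-225,-192, - 167,-89, - 173/2, - 306/5,-61, - 8,414/11,173, 179,190,408.42,547.86, 644, 657, 965]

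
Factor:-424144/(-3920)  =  5^(-1 )*541^1 = 541/5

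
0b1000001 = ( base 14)49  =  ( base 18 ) 3B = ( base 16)41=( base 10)65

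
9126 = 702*13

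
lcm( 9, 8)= 72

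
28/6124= 7/1531 = 0.00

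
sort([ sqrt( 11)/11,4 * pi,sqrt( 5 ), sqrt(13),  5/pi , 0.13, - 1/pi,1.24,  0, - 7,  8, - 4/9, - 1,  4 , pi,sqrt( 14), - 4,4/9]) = [ - 7, - 4, -1 , - 4/9, - 1/pi,0, 0.13, sqrt( 11) /11, 4/9, 1.24,5/pi, sqrt( 5),pi, sqrt(13 ), sqrt( 14),4, 8, 4 * pi]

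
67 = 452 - 385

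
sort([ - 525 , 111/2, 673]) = [ - 525,  111/2,673 ]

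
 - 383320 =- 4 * 95830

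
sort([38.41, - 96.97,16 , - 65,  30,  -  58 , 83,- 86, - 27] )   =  [-96.97,  -  86, - 65, - 58, - 27 , 16,30, 38.41, 83]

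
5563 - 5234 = 329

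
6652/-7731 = -6652/7731 = -  0.86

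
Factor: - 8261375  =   - 5^3*29^1 *43^1*53^1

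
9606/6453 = 3202/2151 =1.49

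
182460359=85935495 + 96524864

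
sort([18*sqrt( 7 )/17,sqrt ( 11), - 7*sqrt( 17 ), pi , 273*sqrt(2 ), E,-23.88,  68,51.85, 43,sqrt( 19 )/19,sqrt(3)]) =[-7*sqrt(17),-23.88,sqrt( 19)/19,sqrt(3), E, 18*sqrt( 7 ) /17,pi,sqrt(11),  43,  51.85, 68, 273*sqrt(2 ) ]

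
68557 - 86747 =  - 18190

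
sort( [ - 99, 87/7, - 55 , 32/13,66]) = [ - 99,-55,  32/13,  87/7, 66]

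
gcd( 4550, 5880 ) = 70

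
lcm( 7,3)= 21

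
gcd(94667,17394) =1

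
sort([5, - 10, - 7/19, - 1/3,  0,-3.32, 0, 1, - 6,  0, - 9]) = [  -  10, - 9, - 6,- 3.32, - 7/19, - 1/3, 0, 0,  0, 1,5 ]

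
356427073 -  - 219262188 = 575689261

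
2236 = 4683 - 2447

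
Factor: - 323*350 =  - 2^1*5^2 * 7^1 * 17^1*19^1=- 113050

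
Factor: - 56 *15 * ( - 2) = 1680=2^4 * 3^1 * 5^1*7^1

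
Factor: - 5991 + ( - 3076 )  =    -  9067  =  - 9067^1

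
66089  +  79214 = 145303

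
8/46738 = 4/23369 = 0.00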